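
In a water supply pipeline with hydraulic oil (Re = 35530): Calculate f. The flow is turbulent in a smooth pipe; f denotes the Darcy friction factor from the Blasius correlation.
Formula: f = \frac{0.316}{Re^{0.25}}
f = 0.316/35530^0.25 = 0.02302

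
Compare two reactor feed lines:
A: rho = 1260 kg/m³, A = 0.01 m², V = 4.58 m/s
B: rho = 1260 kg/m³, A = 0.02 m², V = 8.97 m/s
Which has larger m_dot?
m_dot(A) = 57.71 kg/s, m_dot(B) = 226 kg/s. Answer: B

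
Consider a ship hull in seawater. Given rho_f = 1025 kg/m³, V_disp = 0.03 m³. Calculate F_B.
Formula: F_B = \rho_f g V_{disp}
F_B = 1025·9.81·0.03 = 301.7 N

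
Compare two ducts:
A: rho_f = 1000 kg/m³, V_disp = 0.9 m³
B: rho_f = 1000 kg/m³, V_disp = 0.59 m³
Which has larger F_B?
F_B(A) = 8829 N, F_B(B) = 5788 N. Answer: A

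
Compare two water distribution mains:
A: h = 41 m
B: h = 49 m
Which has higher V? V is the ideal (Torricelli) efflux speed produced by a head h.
V(A) = 28.36 m/s, V(B) = 31.01 m/s. Answer: B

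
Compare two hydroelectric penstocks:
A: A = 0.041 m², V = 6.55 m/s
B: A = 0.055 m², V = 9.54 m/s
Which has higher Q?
Q(A) = 268.6 L/s, Q(B) = 524.7 L/s. Answer: B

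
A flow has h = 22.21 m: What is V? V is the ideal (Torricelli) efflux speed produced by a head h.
Formula: V = \sqrt{2 g h}
V = √(2·9.81·22.21) = 20.87 m/s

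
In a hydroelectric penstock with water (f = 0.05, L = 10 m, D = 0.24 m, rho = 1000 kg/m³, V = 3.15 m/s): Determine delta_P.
Formula: \Delta P = f \frac{L}{D} \frac{\rho V^2}{2}
delta_P = 0.05·(10/0.24)·0.5·1000·3.15²/1000 = 10.34 kPa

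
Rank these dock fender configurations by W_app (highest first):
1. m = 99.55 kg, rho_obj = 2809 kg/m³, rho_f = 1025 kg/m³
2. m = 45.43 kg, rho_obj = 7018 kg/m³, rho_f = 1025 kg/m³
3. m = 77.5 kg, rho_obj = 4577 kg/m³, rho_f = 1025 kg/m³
Case 1: W_app = 620.2 N
Case 2: W_app = 380.6 N
Case 3: W_app = 590 N
Ranking (highest first): 1, 3, 2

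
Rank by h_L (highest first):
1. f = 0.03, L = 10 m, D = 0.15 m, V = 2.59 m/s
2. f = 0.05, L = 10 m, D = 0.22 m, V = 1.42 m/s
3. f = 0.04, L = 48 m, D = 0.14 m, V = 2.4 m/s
Case 1: h_L = 0.6838 m
Case 2: h_L = 0.2336 m
Case 3: h_L = 4.026 m
Ranking (highest first): 3, 1, 2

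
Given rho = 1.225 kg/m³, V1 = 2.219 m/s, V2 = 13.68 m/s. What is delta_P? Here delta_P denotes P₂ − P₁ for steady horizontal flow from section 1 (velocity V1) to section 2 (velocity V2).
Formula: \Delta P = \frac{1}{2} \rho (V_1^2 - V_2^2)
delta_P = 0.5·1.225·(2.219² − 13.68²)/1000 = -0.1116 kPa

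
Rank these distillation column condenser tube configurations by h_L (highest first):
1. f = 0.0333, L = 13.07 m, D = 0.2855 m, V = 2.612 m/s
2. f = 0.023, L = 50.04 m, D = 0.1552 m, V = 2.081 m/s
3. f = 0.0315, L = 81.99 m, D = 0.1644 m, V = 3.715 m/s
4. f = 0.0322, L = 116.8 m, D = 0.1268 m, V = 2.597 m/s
Case 1: h_L = 0.5301 m
Case 2: h_L = 1.637 m
Case 3: h_L = 11.05 m
Case 4: h_L = 10.2 m
Ranking (highest first): 3, 4, 2, 1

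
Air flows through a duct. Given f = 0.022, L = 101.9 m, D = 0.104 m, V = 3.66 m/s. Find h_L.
Formula: h_L = f \frac{L}{D} \frac{V^2}{2g}
h_L = 0.022·(101.9/0.104)·3.66²/(2·9.81) = 14.72 m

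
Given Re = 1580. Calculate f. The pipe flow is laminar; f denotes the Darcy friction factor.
Formula: f = \frac{64}{Re}
f = 64/1580 = 0.04051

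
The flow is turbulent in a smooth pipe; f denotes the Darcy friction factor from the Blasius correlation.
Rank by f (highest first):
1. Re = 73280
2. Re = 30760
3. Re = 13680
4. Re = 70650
Case 1: f = 0.01921
Case 2: f = 0.02386
Case 3: f = 0.02922
Case 4: f = 0.01938
Ranking (highest first): 3, 2, 4, 1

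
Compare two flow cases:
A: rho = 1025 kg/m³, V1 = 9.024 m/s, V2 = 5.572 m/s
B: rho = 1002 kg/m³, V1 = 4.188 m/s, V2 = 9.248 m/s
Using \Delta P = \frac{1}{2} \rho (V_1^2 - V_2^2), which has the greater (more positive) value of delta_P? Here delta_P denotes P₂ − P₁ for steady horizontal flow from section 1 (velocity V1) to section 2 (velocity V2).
delta_P(A) = 25.82 kPa, delta_P(B) = -34.06 kPa. Answer: A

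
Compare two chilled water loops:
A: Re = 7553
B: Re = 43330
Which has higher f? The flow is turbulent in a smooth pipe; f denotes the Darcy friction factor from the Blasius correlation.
f(A) = 0.0339, f(B) = 0.0219. Answer: A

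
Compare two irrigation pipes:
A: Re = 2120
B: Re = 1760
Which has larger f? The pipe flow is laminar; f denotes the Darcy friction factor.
f(A) = 0.03019, f(B) = 0.03636. Answer: B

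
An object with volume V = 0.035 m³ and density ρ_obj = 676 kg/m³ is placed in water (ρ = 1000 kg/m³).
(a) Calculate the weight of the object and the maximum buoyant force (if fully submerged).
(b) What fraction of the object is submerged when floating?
(a) W=rho_obj*g*V=676*9.81*0.035=232.1 N; F_B(max)=rho*g*V=1000*9.81*0.035=343.4 N
(b) Floating fraction=rho_obj/rho=676/1000=0.676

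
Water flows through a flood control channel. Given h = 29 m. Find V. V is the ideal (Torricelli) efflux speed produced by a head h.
Formula: V = \sqrt{2 g h}
V = √(2·9.81·29) = 23.85 m/s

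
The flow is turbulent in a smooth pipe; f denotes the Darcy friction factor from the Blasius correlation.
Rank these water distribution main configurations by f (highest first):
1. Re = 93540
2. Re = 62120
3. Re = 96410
Case 1: f = 0.01807
Case 2: f = 0.02002
Case 3: f = 0.01793
Ranking (highest first): 2, 1, 3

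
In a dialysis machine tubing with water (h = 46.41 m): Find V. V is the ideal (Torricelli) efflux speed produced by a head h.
Formula: V = \sqrt{2 g h}
V = √(2·9.81·46.41) = 30.18 m/s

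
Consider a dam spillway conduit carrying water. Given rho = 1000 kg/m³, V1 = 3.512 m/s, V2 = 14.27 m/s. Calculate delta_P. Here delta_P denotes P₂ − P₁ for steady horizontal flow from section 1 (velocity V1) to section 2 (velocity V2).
Formula: \Delta P = \frac{1}{2} \rho (V_1^2 - V_2^2)
delta_P = 0.5·1000·(3.512² − 14.27²)/1000 = -95.65 kPa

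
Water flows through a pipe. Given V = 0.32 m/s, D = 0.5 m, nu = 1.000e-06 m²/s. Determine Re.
Formula: Re = \frac{V D}{\nu}
Re = 0.32·0.5/1.000e-06 = 160000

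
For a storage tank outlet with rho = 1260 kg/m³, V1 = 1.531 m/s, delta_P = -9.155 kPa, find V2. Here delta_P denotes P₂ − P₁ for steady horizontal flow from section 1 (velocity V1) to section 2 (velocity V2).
Formula: \Delta P = \frac{1}{2} \rho (V_1^2 - V_2^2)
Substituting knowns: -9.155 = 0.5·1260·(1.531² − V2²)/1000
Solving for V2: V2 = √(1.531² − 2·(-9.155·1000)/1260) = 4.108 m/s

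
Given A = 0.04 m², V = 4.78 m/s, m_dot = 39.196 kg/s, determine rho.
Formula: \dot{m} = \rho A V
Substituting knowns: 39.196 = rho·0.04·4.78
Solving for rho: rho = 39.196/(0.04·4.78) = 205 kg/m³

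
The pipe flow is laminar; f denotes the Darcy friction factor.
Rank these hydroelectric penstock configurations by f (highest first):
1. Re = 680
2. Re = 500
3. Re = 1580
Case 1: f = 0.09412
Case 2: f = 0.128
Case 3: f = 0.04051
Ranking (highest first): 2, 1, 3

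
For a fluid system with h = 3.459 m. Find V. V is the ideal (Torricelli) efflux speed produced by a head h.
Formula: V = \sqrt{2 g h}
V = √(2·9.81·3.459) = 8.238 m/s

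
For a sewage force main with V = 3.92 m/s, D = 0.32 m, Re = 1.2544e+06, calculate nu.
Formula: Re = \frac{V D}{\nu}
Substituting knowns: 1.2544e+06 = 3.92·0.32/nu
Solving for nu: nu = 3.92·0.32/1.2544e+06 = 1.000e-06 m²/s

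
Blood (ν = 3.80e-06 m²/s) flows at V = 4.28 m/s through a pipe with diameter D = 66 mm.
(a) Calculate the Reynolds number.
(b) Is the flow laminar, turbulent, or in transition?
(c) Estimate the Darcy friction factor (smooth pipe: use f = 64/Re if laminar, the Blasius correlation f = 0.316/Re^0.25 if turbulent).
(a) Re = V·D/ν = 4.28·0.066/3.80e-06 = 74337
(b) Flow regime: turbulent (Re > 4000)
(c) Friction factor: f = 0.316/Re^0.25 = 0.316/74337^0.25 = 0.01914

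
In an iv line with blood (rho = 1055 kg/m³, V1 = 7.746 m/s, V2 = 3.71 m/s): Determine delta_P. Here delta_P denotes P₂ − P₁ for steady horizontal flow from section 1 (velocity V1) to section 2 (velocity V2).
Formula: \Delta P = \frac{1}{2} \rho (V_1^2 - V_2^2)
delta_P = 0.5·1055·(7.746² − 3.71²)/1000 = 24.39 kPa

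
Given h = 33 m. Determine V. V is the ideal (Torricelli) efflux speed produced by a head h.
Formula: V = \sqrt{2 g h}
V = √(2·9.81·33) = 25.45 m/s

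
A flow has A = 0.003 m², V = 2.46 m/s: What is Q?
Formula: Q = A V
Q = 0.003·2.46·1000 = 7.38 L/s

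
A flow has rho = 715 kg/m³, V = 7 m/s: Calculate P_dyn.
Formula: P_{dyn} = \frac{1}{2} \rho V^2
P_dyn = 0.5·715·7²/1000 = 17.52 kPa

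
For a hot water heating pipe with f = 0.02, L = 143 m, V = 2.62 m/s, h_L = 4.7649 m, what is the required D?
Formula: h_L = f \frac{L}{D} \frac{V^2}{2g}
Substituting knowns: 4.7649 = 0.02·(143/D)·2.62²/(2·9.81)
Solving for D: D = 0.02·143·2.62²/(2·9.81·4.7649) = 0.21 m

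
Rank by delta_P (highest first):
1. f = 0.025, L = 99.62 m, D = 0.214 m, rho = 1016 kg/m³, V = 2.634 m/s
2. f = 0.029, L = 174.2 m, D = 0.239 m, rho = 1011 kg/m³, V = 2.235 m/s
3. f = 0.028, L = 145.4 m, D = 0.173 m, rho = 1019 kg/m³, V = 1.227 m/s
Case 1: delta_P = 41.02 kPa
Case 2: delta_P = 53.37 kPa
Case 3: delta_P = 18.05 kPa
Ranking (highest first): 2, 1, 3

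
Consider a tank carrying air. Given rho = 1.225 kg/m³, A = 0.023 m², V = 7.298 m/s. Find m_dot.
Formula: \dot{m} = \rho A V
m_dot = 1.225·0.023·7.298 = 0.2056 kg/s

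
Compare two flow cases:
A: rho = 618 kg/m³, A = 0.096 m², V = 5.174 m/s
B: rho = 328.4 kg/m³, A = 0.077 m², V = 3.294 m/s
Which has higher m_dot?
m_dot(A) = 307 kg/s, m_dot(B) = 83.29 kg/s. Answer: A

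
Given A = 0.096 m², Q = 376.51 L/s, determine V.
Formula: Q = A V
Substituting knowns: 376.51 = 0.096·V·1000
Solving for V: V = (376.51/1000)/0.096 = 3.922 m/s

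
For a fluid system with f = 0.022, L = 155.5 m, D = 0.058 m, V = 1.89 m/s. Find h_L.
Formula: h_L = f \frac{L}{D} \frac{V^2}{2g}
h_L = 0.022·(155.5/0.058)·1.89²/(2·9.81) = 10.74 m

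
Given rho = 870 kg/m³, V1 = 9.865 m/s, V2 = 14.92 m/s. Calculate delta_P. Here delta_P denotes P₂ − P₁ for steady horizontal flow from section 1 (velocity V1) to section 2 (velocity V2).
Formula: \Delta P = \frac{1}{2} \rho (V_1^2 - V_2^2)
delta_P = 0.5·870·(9.865² − 14.92²)/1000 = -54.5 kPa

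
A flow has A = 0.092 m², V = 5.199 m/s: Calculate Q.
Formula: Q = A V
Q = 0.092·5.199·1000 = 478.3 L/s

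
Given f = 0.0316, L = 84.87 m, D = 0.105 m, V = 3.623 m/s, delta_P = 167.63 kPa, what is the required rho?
Formula: \Delta P = f \frac{L}{D} \frac{\rho V^2}{2}
Substituting knowns: 167.63 = 0.0316·(84.87/0.105)·0.5·rho·3.623²/1000
Solving for rho: rho = (167.63·1000)/(0.0316·(84.87/0.105)·0.5·3.623²) = 1000 kg/m³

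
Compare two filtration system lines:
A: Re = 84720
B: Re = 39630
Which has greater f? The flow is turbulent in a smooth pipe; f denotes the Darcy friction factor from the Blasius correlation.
f(A) = 0.01852, f(B) = 0.0224. Answer: B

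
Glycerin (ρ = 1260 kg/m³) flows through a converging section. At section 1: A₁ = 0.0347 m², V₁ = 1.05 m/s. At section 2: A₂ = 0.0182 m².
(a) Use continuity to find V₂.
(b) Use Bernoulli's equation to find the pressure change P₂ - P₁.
(a) Continuity: A₁V₁=A₂V₂ -> V₂=A₁V₁/A₂=0.0347*1.05/0.0182=2.00 m/s
(b) Bernoulli: P₂-P₁=0.5*rho*(V₁^2-V₂^2)/1000=0.5*1260*(1.05^2-2.00^2)/1000=-1.825 kPa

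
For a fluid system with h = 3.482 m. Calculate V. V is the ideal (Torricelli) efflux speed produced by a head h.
Formula: V = \sqrt{2 g h}
V = √(2·9.81·3.482) = 8.265 m/s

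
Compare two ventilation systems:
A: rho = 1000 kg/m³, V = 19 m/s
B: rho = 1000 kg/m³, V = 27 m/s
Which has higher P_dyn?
P_dyn(A) = 180.5 kPa, P_dyn(B) = 364.5 kPa. Answer: B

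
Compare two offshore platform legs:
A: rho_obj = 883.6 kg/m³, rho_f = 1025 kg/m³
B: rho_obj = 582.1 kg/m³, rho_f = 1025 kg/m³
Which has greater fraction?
fraction(A) = 0.862, fraction(B) = 0.5679. Answer: A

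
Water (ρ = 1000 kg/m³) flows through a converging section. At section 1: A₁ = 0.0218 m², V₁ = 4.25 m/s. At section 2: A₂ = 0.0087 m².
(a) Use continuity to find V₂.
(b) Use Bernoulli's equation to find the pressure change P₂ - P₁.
(a) Continuity: A₁V₁=A₂V₂ -> V₂=A₁V₁/A₂=0.0218*4.25/0.0087=10.65 m/s
(b) Bernoulli: P₂-P₁=0.5*rho*(V₁^2-V₂^2)/1000=0.5*1000*(4.25^2-10.65^2)/1000=-47.68 kPa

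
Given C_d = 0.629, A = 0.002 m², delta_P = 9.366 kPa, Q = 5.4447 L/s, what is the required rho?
Formula: Q = C_d A \sqrt{\frac{2 \Delta P}{\rho}}
Substituting knowns: 5.4447 = 0.629·0.002·√(2·(9.366·1000)/rho)·1000
Solving for rho: rho = 2·(9.366·1000)/((5.4447/1000)/(0.629·0.002))² = 1000 kg/m³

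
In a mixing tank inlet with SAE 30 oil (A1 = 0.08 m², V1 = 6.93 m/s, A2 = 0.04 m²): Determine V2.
Formula: V_2 = \frac{A_1 V_1}{A_2}
V2 = 0.08·6.93/0.04 = 13.86 m/s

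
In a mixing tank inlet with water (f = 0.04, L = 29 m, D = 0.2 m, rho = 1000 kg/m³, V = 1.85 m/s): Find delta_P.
Formula: \Delta P = f \frac{L}{D} \frac{\rho V^2}{2}
delta_P = 0.04·(29/0.2)·0.5·1000·1.85²/1000 = 9.925 kPa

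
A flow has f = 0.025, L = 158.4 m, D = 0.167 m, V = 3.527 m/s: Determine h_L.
Formula: h_L = f \frac{L}{D} \frac{V^2}{2g}
h_L = 0.025·(158.4/0.167)·3.527²/(2·9.81) = 15.03 m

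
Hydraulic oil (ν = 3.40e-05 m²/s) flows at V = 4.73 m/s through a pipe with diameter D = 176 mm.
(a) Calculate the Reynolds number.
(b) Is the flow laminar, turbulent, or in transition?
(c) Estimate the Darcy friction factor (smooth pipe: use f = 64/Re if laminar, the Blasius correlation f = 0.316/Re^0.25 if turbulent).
(a) Re = V·D/ν = 4.73·0.176/3.40e-05 = 24485
(b) Flow regime: turbulent (Re > 4000)
(c) Friction factor: f = 0.316/Re^0.25 = 0.316/24485^0.25 = 0.02526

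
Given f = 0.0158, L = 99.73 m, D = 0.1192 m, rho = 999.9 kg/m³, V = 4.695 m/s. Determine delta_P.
Formula: \Delta P = f \frac{L}{D} \frac{\rho V^2}{2}
delta_P = 0.0158·(99.73/0.1192)·0.5·999.9·4.695²/1000 = 145.7 kPa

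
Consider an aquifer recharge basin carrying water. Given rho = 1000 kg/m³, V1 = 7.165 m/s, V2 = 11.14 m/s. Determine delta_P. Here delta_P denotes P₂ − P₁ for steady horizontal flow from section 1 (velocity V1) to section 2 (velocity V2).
Formula: \Delta P = \frac{1}{2} \rho (V_1^2 - V_2^2)
delta_P = 0.5·1000·(7.165² − 11.14²)/1000 = -36.38 kPa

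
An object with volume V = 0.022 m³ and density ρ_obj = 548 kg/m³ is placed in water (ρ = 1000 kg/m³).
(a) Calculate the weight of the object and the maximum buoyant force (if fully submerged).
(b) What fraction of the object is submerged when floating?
(a) W=rho_obj*g*V=548*9.81*0.022=118.3 N; F_B(max)=rho*g*V=1000*9.81*0.022=215.8 N
(b) Floating fraction=rho_obj/rho=548/1000=0.548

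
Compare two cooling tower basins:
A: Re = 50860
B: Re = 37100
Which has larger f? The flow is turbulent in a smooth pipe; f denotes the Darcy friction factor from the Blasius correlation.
f(A) = 0.02104, f(B) = 0.02277. Answer: B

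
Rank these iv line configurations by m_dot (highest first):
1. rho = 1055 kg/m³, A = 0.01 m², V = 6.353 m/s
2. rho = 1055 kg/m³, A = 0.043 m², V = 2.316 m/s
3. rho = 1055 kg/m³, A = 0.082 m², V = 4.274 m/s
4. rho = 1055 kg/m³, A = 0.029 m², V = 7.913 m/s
Case 1: m_dot = 67.02 kg/s
Case 2: m_dot = 105.1 kg/s
Case 3: m_dot = 369.7 kg/s
Case 4: m_dot = 242.1 kg/s
Ranking (highest first): 3, 4, 2, 1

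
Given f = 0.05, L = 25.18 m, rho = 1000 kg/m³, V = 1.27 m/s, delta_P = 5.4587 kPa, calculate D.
Formula: \Delta P = f \frac{L}{D} \frac{\rho V^2}{2}
Substituting knowns: 5.4587 = 0.05·(25.18/D)·0.5·1000·1.27²/1000
Solving for D: D = 0.05·25.18·0.5·1000·1.27²/(5.4587·1000) = 0.186 m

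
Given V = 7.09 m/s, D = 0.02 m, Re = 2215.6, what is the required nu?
Formula: Re = \frac{V D}{\nu}
Substituting knowns: 2215.6 = 7.09·0.02/nu
Solving for nu: nu = 7.09·0.02/2215.6 = 6.400e-05 m²/s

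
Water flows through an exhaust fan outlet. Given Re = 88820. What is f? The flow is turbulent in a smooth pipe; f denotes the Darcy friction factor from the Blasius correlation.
Formula: f = \frac{0.316}{Re^{0.25}}
f = 0.316/88820^0.25 = 0.0183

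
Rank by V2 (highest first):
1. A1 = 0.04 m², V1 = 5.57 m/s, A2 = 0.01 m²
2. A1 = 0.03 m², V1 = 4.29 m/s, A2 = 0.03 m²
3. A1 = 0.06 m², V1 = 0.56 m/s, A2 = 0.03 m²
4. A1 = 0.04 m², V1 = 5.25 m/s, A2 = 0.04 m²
Case 1: V2 = 22.28 m/s
Case 2: V2 = 4.29 m/s
Case 3: V2 = 1.12 m/s
Case 4: V2 = 5.25 m/s
Ranking (highest first): 1, 4, 2, 3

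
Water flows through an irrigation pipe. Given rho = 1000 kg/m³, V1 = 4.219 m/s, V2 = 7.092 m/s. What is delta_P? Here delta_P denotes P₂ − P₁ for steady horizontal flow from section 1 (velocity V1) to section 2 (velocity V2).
Formula: \Delta P = \frac{1}{2} \rho (V_1^2 - V_2^2)
delta_P = 0.5·1000·(4.219² − 7.092²)/1000 = -16.25 kPa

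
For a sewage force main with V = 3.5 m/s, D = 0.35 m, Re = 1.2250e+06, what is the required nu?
Formula: Re = \frac{V D}{\nu}
Substituting knowns: 1.2250e+06 = 3.5·0.35/nu
Solving for nu: nu = 3.5·0.35/1.2250e+06 = 1.000e-06 m²/s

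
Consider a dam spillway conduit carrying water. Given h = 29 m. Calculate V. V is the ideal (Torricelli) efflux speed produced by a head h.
Formula: V = \sqrt{2 g h}
V = √(2·9.81·29) = 23.85 m/s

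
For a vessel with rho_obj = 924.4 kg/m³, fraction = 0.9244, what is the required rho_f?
Formula: f_{sub} = \frac{\rho_{obj}}{\rho_f}
Substituting knowns: 0.9244 = 924.4/rho_f
Solving for rho_f: rho_f = 924.4/0.9244 = 1000 kg/m³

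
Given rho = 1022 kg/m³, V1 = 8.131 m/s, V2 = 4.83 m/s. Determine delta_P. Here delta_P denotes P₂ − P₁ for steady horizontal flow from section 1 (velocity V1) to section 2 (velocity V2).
Formula: \Delta P = \frac{1}{2} \rho (V_1^2 - V_2^2)
delta_P = 0.5·1022·(8.131² − 4.83²)/1000 = 21.86 kPa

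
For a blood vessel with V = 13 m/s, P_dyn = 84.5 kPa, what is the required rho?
Formula: P_{dyn} = \frac{1}{2} \rho V^2
Substituting knowns: 84.5 = 0.5·rho·13²/1000
Solving for rho: rho = 2·(84.5·1000)/13² = 1000 kg/m³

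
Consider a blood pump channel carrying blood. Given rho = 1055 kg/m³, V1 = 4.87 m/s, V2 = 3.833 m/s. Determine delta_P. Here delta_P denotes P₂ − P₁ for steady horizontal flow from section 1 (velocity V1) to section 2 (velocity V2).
Formula: \Delta P = \frac{1}{2} \rho (V_1^2 - V_2^2)
delta_P = 0.5·1055·(4.87² − 3.833²)/1000 = 4.761 kPa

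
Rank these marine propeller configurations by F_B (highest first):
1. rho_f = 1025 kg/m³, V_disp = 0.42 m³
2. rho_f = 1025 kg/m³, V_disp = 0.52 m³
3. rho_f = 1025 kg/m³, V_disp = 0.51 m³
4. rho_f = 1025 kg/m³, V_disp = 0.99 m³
Case 1: F_B = 4223 N
Case 2: F_B = 5229 N
Case 3: F_B = 5128 N
Case 4: F_B = 9955 N
Ranking (highest first): 4, 2, 3, 1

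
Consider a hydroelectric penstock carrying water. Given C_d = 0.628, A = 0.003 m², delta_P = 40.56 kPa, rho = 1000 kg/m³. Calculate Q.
Formula: Q = C_d A \sqrt{\frac{2 \Delta P}{\rho}}
Q = 0.628·0.003·√(2·(40.56·1000)/1000)·1000 = 16.97 L/s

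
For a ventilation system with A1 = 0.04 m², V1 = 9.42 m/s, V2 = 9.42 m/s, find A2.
Formula: V_2 = \frac{A_1 V_1}{A_2}
Substituting knowns: 9.42 = 0.04·9.42/A2
Solving for A2: A2 = 0.04·9.42/9.42 = 0.04 m²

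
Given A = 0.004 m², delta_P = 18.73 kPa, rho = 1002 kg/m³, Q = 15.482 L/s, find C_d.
Formula: Q = C_d A \sqrt{\frac{2 \Delta P}{\rho}}
Substituting knowns: 15.482 = C_d·0.004·√(2·(18.73·1000)/1002)·1000
Solving for C_d: C_d = (15.482/1000)/(0.004·√(2·(18.73·1000)/1002)) = 0.633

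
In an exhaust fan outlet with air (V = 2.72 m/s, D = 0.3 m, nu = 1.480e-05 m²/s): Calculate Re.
Formula: Re = \frac{V D}{\nu}
Re = 2.72·0.3/1.480e-05 = 55135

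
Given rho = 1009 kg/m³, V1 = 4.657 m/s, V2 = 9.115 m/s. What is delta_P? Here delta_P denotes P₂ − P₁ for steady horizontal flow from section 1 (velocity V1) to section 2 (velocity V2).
Formula: \Delta P = \frac{1}{2} \rho (V_1^2 - V_2^2)
delta_P = 0.5·1009·(4.657² − 9.115²)/1000 = -30.97 kPa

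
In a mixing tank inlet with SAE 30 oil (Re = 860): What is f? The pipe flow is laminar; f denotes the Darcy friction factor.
Formula: f = \frac{64}{Re}
f = 64/860 = 0.07442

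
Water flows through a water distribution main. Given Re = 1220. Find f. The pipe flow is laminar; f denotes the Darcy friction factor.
Formula: f = \frac{64}{Re}
f = 64/1220 = 0.05246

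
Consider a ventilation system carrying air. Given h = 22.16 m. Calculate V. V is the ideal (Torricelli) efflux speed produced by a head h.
Formula: V = \sqrt{2 g h}
V = √(2·9.81·22.16) = 20.85 m/s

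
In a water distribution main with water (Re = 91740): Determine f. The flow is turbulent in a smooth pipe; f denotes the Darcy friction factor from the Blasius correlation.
Formula: f = \frac{0.316}{Re^{0.25}}
f = 0.316/91740^0.25 = 0.01816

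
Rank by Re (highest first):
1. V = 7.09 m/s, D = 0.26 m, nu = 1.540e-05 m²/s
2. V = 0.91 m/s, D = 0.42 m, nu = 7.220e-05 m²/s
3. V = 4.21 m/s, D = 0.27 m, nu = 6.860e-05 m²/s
Case 1: Re = 119701
Case 2: Re = 5294
Case 3: Re = 16570
Ranking (highest first): 1, 3, 2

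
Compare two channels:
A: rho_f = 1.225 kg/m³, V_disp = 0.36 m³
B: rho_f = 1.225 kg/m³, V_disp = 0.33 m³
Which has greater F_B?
F_B(A) = 4.326 N, F_B(B) = 3.966 N. Answer: A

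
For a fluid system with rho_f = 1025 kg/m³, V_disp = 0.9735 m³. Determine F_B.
Formula: F_B = \rho_f g V_{disp}
F_B = 1025·9.81·0.9735 = 9789 N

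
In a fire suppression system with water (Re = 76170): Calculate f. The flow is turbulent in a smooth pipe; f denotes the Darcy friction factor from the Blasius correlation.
Formula: f = \frac{0.316}{Re^{0.25}}
f = 0.316/76170^0.25 = 0.01902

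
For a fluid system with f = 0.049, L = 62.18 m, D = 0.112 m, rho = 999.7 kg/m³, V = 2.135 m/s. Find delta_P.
Formula: \Delta P = f \frac{L}{D} \frac{\rho V^2}{2}
delta_P = 0.049·(62.18/0.112)·0.5·999.7·2.135²/1000 = 61.98 kPa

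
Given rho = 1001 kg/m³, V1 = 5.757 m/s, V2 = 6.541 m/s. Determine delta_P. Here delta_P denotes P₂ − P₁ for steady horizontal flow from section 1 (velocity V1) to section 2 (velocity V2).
Formula: \Delta P = \frac{1}{2} \rho (V_1^2 - V_2^2)
delta_P = 0.5·1001·(5.757² − 6.541²)/1000 = -4.826 kPa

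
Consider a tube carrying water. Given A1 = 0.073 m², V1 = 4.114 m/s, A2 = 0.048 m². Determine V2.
Formula: V_2 = \frac{A_1 V_1}{A_2}
V2 = 0.073·4.114/0.048 = 6.257 m/s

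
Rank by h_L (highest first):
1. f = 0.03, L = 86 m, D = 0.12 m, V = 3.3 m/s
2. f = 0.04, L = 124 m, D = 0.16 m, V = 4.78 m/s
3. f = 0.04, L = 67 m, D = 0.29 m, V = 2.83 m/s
Case 1: h_L = 11.93 m
Case 2: h_L = 36.1 m
Case 3: h_L = 3.772 m
Ranking (highest first): 2, 1, 3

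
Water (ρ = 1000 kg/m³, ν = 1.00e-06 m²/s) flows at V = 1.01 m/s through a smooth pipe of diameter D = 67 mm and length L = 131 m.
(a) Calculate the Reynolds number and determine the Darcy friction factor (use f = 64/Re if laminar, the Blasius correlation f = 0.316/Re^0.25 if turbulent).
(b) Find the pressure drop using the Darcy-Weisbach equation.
(a) Re = V·D/ν = 1.01·0.067/1.00e-06 = 67670 → turbulent (Re > 4000); f = 0.316/Re^0.25 = 0.316/67670^0.25 = 0.019592
(b) Darcy-Weisbach: ΔP = f·(L/D)·½ρV²/1000 = 0.019592·(131/0.067)·½·1000·1.01²/1000 = 19.54 kPa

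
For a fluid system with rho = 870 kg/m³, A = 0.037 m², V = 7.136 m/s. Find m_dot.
Formula: \dot{m} = \rho A V
m_dot = 870·0.037·7.136 = 229.7 kg/s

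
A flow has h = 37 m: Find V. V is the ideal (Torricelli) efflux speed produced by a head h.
Formula: V = \sqrt{2 g h}
V = √(2·9.81·37) = 26.94 m/s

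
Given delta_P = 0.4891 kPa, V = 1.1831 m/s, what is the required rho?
Formula: V = \sqrt{\frac{2 \Delta P}{\rho}}
Substituting knowns: 1.1831 = √(2·(0.4891·1000)/rho)
Solving for rho: rho = 2·(0.4891·1000)/1.1831² = 698.9 kg/m³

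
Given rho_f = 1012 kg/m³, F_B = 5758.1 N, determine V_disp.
Formula: F_B = \rho_f g V_{disp}
Substituting knowns: 5758.1 = 1012·9.81·V_disp
Solving for V_disp: V_disp = 5758.1/(1012·9.81) = 0.58 m³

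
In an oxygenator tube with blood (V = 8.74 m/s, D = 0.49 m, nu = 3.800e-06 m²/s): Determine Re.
Formula: Re = \frac{V D}{\nu}
Re = 8.74·0.49/3.800e-06 = 1.127e+06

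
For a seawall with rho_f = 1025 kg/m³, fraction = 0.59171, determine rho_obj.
Formula: f_{sub} = \frac{\rho_{obj}}{\rho_f}
Substituting knowns: 0.59171 = rho_obj/1025
Solving for rho_obj: rho_obj = 0.59171·1025 = 606.5 kg/m³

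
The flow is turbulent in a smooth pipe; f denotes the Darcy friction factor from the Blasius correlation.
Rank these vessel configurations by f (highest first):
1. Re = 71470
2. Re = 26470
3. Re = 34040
Case 1: f = 0.01933
Case 2: f = 0.02477
Case 3: f = 0.02326
Ranking (highest first): 2, 3, 1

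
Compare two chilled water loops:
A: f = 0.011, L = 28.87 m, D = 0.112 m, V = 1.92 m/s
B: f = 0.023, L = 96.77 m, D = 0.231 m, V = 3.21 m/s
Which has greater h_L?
h_L(A) = 0.5328 m, h_L(B) = 5.06 m. Answer: B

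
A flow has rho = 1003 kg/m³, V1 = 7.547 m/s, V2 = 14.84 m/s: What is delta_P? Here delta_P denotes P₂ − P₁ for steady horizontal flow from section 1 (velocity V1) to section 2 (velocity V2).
Formula: \Delta P = \frac{1}{2} \rho (V_1^2 - V_2^2)
delta_P = 0.5·1003·(7.547² − 14.84²)/1000 = -81.88 kPa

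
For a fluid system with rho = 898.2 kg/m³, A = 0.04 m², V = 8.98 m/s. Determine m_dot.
Formula: \dot{m} = \rho A V
m_dot = 898.2·0.04·8.98 = 322.6 kg/s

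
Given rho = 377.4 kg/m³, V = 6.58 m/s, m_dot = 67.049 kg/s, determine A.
Formula: \dot{m} = \rho A V
Substituting knowns: 67.049 = 377.4·A·6.58
Solving for A: A = 67.049/(377.4·6.58) = 0.027 m²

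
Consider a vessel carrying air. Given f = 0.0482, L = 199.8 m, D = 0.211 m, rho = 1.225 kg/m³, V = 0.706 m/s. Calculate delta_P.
Formula: \Delta P = f \frac{L}{D} \frac{\rho V^2}{2}
delta_P = 0.0482·(199.8/0.211)·0.5·1.225·0.706²/1000 = 0.01393 kPa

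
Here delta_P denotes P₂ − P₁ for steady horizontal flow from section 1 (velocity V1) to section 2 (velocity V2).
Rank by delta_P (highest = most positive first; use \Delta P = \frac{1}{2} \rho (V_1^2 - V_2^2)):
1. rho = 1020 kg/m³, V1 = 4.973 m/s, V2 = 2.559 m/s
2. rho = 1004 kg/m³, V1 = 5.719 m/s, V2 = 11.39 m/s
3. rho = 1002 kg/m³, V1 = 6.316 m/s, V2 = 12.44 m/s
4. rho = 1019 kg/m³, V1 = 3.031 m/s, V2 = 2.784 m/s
Case 1: delta_P = 9.273 kPa
Case 2: delta_P = -48.71 kPa
Case 3: delta_P = -57.55 kPa
Case 4: delta_P = 0.7318 kPa
Ranking (highest first): 1, 4, 2, 3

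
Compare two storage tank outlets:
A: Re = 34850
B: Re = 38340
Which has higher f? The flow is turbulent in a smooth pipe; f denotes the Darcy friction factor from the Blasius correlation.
f(A) = 0.02313, f(B) = 0.02258. Answer: A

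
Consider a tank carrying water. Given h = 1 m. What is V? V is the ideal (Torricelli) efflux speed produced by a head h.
Formula: V = \sqrt{2 g h}
V = √(2·9.81·1) = 4.429 m/s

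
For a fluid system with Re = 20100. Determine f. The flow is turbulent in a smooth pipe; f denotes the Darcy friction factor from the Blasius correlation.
Formula: f = \frac{0.316}{Re^{0.25}}
f = 0.316/20100^0.25 = 0.02654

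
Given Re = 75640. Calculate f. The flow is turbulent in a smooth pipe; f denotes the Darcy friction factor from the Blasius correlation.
Formula: f = \frac{0.316}{Re^{0.25}}
f = 0.316/75640^0.25 = 0.01905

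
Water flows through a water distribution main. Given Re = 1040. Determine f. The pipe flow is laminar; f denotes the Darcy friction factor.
Formula: f = \frac{64}{Re}
f = 64/1040 = 0.06154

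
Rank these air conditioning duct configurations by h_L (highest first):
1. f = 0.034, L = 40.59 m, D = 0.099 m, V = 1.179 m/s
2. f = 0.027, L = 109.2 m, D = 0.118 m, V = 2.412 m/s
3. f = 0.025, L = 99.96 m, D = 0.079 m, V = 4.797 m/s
Case 1: h_L = 0.9876 m
Case 2: h_L = 7.409 m
Case 3: h_L = 37.1 m
Ranking (highest first): 3, 2, 1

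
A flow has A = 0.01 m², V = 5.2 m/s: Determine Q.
Formula: Q = A V
Q = 0.01·5.2·1000 = 52 L/s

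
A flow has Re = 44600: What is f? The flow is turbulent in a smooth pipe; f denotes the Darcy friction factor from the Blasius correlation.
Formula: f = \frac{0.316}{Re^{0.25}}
f = 0.316/44600^0.25 = 0.02174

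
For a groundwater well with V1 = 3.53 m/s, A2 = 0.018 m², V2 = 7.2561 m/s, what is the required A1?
Formula: V_2 = \frac{A_1 V_1}{A_2}
Substituting knowns: 7.2561 = A1·3.53/0.018
Solving for A1: A1 = 7.2561·0.018/3.53 = 0.037 m²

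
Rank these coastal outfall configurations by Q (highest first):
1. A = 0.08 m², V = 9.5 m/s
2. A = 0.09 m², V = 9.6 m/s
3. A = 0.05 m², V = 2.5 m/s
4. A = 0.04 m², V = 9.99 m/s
Case 1: Q = 760 L/s
Case 2: Q = 864 L/s
Case 3: Q = 125 L/s
Case 4: Q = 399.6 L/s
Ranking (highest first): 2, 1, 4, 3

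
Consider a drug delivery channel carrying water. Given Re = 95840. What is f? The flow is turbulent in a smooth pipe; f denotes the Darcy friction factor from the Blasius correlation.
Formula: f = \frac{0.316}{Re^{0.25}}
f = 0.316/95840^0.25 = 0.01796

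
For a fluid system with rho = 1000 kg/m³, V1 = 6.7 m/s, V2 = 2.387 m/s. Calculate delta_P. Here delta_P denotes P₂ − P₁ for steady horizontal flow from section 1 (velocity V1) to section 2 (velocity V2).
Formula: \Delta P = \frac{1}{2} \rho (V_1^2 - V_2^2)
delta_P = 0.5·1000·(6.7² − 2.387²)/1000 = 19.6 kPa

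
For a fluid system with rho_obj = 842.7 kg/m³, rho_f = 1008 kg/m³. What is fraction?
Formula: f_{sub} = \frac{\rho_{obj}}{\rho_f}
fraction = 842.7/1008 = 0.836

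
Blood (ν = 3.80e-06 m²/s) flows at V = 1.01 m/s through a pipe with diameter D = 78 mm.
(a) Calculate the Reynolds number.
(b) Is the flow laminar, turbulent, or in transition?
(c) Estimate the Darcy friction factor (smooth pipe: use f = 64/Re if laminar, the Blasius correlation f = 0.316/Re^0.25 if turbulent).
(a) Re = V·D/ν = 1.01·0.078/3.80e-06 = 20732
(b) Flow regime: turbulent (Re > 4000)
(c) Friction factor: f = 0.316/Re^0.25 = 0.316/20732^0.25 = 0.02633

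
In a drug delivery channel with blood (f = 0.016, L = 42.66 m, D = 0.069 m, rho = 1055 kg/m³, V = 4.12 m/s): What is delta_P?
Formula: \Delta P = f \frac{L}{D} \frac{\rho V^2}{2}
delta_P = 0.016·(42.66/0.069)·0.5·1055·4.12²/1000 = 88.57 kPa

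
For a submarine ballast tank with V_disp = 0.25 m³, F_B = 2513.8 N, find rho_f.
Formula: F_B = \rho_f g V_{disp}
Substituting knowns: 2513.8 = rho_f·9.81·0.25
Solving for rho_f: rho_f = 2513.8/(9.81·0.25) = 1025 kg/m³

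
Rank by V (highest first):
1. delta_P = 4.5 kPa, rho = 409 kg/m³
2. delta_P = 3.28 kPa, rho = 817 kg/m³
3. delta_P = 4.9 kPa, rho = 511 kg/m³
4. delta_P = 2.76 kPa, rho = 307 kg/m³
Case 1: V = 4.691 m/s
Case 2: V = 2.834 m/s
Case 3: V = 4.379 m/s
Case 4: V = 4.24 m/s
Ranking (highest first): 1, 3, 4, 2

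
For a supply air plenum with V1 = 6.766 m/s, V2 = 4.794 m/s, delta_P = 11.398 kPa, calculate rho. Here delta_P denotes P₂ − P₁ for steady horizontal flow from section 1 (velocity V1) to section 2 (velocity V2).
Formula: \Delta P = \frac{1}{2} \rho (V_1^2 - V_2^2)
Substituting knowns: 11.398 = 0.5·rho·(6.766² − 4.794²)/1000
Solving for rho: rho = 2·(11.398·1000)/(6.766² − 4.794²) = 1000 kg/m³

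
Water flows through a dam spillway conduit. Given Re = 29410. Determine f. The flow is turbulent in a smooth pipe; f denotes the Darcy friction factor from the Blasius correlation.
Formula: f = \frac{0.316}{Re^{0.25}}
f = 0.316/29410^0.25 = 0.02413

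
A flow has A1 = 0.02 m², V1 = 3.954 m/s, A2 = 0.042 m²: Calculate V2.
Formula: V_2 = \frac{A_1 V_1}{A_2}
V2 = 0.02·3.954/0.042 = 1.883 m/s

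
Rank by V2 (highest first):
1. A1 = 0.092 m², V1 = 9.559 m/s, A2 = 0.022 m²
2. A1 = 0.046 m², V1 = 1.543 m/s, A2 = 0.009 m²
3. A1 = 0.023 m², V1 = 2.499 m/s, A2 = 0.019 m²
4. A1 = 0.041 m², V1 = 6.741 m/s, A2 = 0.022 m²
Case 1: V2 = 39.97 m/s
Case 2: V2 = 7.886 m/s
Case 3: V2 = 3.025 m/s
Case 4: V2 = 12.56 m/s
Ranking (highest first): 1, 4, 2, 3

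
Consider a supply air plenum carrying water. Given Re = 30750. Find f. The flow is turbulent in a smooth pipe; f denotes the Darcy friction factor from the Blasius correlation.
Formula: f = \frac{0.316}{Re^{0.25}}
f = 0.316/30750^0.25 = 0.02386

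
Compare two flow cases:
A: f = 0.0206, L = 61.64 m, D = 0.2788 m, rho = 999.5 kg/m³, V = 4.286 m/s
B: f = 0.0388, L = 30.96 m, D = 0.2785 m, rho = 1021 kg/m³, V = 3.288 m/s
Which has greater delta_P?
delta_P(A) = 41.81 kPa, delta_P(B) = 23.8 kPa. Answer: A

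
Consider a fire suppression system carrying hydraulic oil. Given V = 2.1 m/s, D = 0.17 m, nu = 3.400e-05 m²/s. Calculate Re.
Formula: Re = \frac{V D}{\nu}
Re = 2.1·0.17/3.400e-05 = 10500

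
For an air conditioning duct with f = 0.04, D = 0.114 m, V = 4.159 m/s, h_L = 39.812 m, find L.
Formula: h_L = f \frac{L}{D} \frac{V^2}{2g}
Substituting knowns: 39.812 = 0.04·(L/0.114)·4.159²/(2·9.81)
Solving for L: L = 39.812·2·9.81·0.114/(0.04·4.159²) = 128.7 m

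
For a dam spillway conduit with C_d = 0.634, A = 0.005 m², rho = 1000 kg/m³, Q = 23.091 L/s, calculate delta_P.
Formula: Q = C_d A \sqrt{\frac{2 \Delta P}{\rho}}
Substituting knowns: 23.091 = 0.634·0.005·√(2·(delta_P·1000)/1000)·1000
Solving for delta_P: delta_P = ((23.091/1000)/(0.634·0.005))²·1000/2/1000 = 26.53 kPa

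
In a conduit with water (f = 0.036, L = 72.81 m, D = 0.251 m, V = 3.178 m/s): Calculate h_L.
Formula: h_L = f \frac{L}{D} \frac{V^2}{2g}
h_L = 0.036·(72.81/0.251)·3.178²/(2·9.81) = 5.376 m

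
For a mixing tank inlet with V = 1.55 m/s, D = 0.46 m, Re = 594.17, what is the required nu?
Formula: Re = \frac{V D}{\nu}
Substituting knowns: 594.17 = 1.55·0.46/nu
Solving for nu: nu = 1.55·0.46/594.17 = 0.0012 m²/s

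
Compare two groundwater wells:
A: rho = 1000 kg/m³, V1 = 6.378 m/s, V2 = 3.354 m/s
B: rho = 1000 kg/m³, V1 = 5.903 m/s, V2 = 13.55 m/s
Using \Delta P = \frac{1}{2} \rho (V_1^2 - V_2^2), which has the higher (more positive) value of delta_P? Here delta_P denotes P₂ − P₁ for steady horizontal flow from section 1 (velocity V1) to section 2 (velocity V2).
delta_P(A) = 14.71 kPa, delta_P(B) = -74.38 kPa. Answer: A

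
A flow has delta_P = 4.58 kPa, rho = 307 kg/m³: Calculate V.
Formula: V = \sqrt{\frac{2 \Delta P}{\rho}}
V = √(2·(4.58·1000)/307) = 5.462 m/s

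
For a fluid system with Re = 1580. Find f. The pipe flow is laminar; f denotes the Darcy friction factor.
Formula: f = \frac{64}{Re}
f = 64/1580 = 0.04051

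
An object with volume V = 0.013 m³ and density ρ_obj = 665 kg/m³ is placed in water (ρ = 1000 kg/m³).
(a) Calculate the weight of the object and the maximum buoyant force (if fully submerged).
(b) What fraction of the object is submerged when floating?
(a) W=rho_obj*g*V=665*9.81*0.013=84.8 N; F_B(max)=rho*g*V=1000*9.81*0.013=127.5 N
(b) Floating fraction=rho_obj/rho=665/1000=0.665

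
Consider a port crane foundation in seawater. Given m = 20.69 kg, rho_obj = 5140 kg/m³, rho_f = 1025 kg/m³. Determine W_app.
Formula: W_{app} = mg\left(1 - \frac{\rho_f}{\rho_{obj}}\right)
W_app = 20.69·9.81·(1 − 1025/5140) = 162.5 N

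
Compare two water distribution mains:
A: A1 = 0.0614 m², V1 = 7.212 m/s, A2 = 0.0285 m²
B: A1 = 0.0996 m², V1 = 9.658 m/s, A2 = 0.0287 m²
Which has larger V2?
V2(A) = 15.54 m/s, V2(B) = 33.52 m/s. Answer: B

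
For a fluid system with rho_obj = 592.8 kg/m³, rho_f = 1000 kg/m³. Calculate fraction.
Formula: f_{sub} = \frac{\rho_{obj}}{\rho_f}
fraction = 592.8/1000 = 0.5928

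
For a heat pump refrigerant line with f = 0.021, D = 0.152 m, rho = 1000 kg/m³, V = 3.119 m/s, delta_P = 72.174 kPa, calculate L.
Formula: \Delta P = f \frac{L}{D} \frac{\rho V^2}{2}
Substituting knowns: 72.174 = 0.021·(L/0.152)·0.5·1000·3.119²/1000
Solving for L: L = (72.174·1000)·0.152/(0.021·0.5·1000·3.119²) = 107.4 m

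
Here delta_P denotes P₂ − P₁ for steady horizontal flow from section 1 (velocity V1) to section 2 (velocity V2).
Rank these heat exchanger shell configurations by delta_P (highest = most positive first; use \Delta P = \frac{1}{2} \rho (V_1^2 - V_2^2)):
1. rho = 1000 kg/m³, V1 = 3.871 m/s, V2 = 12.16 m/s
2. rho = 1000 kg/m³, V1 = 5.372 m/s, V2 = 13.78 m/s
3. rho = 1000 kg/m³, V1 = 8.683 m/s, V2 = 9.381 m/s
Case 1: delta_P = -66.44 kPa
Case 2: delta_P = -80.52 kPa
Case 3: delta_P = -6.304 kPa
Ranking (highest first): 3, 1, 2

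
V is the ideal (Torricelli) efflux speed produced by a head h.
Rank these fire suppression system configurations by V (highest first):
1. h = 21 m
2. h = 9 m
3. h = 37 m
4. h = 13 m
Case 1: V = 20.3 m/s
Case 2: V = 13.29 m/s
Case 3: V = 26.94 m/s
Case 4: V = 15.97 m/s
Ranking (highest first): 3, 1, 4, 2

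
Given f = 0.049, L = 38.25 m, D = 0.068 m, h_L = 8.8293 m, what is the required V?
Formula: h_L = f \frac{L}{D} \frac{V^2}{2g}
Substituting knowns: 8.8293 = 0.049·(38.25/0.068)·V²/(2·9.81)
Solving for V: V = √(8.8293·2·9.81/(0.049·(38.25/0.068))) = 2.507 m/s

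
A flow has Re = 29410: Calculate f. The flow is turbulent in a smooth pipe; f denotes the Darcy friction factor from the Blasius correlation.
Formula: f = \frac{0.316}{Re^{0.25}}
f = 0.316/29410^0.25 = 0.02413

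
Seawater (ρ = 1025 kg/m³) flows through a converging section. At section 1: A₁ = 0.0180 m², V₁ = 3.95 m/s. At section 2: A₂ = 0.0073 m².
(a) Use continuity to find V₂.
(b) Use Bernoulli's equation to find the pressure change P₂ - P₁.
(a) Continuity: A₁V₁=A₂V₂ -> V₂=A₁V₁/A₂=0.0180*3.95/0.0073=9.74 m/s
(b) Bernoulli: P₂-P₁=0.5*rho*(V₁^2-V₂^2)/1000=0.5*1025*(3.95^2-9.74^2)/1000=-40.62 kPa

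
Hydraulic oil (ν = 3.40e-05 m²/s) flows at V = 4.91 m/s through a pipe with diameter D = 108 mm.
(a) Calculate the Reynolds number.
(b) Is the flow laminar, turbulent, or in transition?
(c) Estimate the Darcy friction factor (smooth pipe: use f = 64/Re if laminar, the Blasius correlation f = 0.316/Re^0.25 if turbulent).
(a) Re = V·D/ν = 4.91·0.108/3.40e-05 = 15596
(b) Flow regime: turbulent (Re > 4000)
(c) Friction factor: f = 0.316/Re^0.25 = 0.316/15596^0.25 = 0.02828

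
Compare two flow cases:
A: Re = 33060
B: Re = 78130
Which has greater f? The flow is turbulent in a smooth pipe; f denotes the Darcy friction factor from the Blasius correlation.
f(A) = 0.02343, f(B) = 0.0189. Answer: A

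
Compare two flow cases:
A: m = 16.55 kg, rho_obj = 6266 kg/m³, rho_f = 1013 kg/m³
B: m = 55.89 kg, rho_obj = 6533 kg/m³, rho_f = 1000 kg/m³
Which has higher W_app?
W_app(A) = 136.1 N, W_app(B) = 464.4 N. Answer: B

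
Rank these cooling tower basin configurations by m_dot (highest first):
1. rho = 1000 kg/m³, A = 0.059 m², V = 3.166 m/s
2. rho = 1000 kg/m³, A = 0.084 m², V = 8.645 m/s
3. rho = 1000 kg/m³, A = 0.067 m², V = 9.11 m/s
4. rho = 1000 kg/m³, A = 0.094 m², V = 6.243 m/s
Case 1: m_dot = 186.8 kg/s
Case 2: m_dot = 726.2 kg/s
Case 3: m_dot = 610.4 kg/s
Case 4: m_dot = 586.8 kg/s
Ranking (highest first): 2, 3, 4, 1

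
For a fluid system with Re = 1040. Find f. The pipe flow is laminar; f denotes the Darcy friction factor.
Formula: f = \frac{64}{Re}
f = 64/1040 = 0.06154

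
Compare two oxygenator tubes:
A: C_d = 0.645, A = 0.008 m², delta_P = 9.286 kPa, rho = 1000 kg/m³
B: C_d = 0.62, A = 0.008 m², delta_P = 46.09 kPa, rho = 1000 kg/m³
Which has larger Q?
Q(A) = 22.24 L/s, Q(B) = 47.62 L/s. Answer: B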